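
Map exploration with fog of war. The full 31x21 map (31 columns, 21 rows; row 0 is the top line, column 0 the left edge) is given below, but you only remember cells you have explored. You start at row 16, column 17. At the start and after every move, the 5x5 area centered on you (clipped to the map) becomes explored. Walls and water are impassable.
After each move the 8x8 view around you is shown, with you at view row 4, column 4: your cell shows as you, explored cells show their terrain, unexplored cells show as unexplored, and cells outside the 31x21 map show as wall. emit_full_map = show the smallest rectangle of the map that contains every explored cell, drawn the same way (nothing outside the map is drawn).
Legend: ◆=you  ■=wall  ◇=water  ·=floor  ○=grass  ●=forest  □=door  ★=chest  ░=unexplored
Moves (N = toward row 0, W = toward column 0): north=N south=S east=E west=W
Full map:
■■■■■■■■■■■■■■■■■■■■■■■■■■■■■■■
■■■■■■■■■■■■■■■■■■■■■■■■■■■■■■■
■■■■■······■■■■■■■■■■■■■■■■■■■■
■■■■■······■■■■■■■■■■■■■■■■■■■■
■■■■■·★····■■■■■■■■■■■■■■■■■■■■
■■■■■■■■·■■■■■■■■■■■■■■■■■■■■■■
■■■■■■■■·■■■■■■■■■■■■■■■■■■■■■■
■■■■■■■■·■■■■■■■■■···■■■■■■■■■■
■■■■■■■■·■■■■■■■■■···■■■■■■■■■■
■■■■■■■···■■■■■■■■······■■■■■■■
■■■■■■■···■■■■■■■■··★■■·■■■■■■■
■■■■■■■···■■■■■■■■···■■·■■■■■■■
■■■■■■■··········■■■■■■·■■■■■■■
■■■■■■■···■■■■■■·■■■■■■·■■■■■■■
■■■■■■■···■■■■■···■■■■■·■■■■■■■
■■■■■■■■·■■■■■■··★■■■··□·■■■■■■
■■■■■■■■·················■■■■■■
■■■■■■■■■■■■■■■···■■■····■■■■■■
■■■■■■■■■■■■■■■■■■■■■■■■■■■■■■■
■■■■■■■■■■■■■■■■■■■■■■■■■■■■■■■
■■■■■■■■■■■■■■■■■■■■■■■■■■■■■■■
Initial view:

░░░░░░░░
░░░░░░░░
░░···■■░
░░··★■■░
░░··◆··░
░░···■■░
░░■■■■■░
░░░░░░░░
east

░░░░░░░░
░░░░░░░░
░···■■■░
░··★■■■░
░···◆··░
░···■■■░
░■■■■■■░
░░░░░░░░

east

░░░░░░░░
░░░░░░░░
···■■■■░
··★■■■·░
····◆··░
···■■■·░
■■■■■■■░
░░░░░░░░

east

░░░░░░░░
░░░░░░░░
··■■■■■░
·★■■■··░
····◆··░
··■■■··░
■■■■■■■░
░░░░░░░░

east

░░░░░░░░
░░░░░░░░
·■■■■■·░
★■■■··□░
····◆··░
·■■■···░
■■■■■■■░
░░░░░░░░

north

░░░░░░░░
░░░░░░░░
░░■■■■·░
·■■■■■·░
★■■■◆·□░
·······░
·■■■···░
■■■■■■■░

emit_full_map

░░░░■■■■·
···■■■■■·
··★■■■◆·□
·········
···■■■···
■■■■■■■■■

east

░░░░░░░░
░░░░░░░░
░■■■■·■░
■■■■■·■░
■■■·◆□·░
·······░
■■■····░
■■■■■■░░

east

░░░░░░░░
░░░░░░░░
■■■■·■■░
■■■■·■■░
■■··◆·■░
······■░
■■····■░
■■■■■░░░

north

░░░░░░░░
░░░░░░░░
░░■■·■■░
■■■■·■■░
■■■■◆■■░
■■··□·■░
······■░
■■····■░

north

░░░░░░░░
░░░░░░░░
░░■■·■■░
░░■■·■■░
■■■■◆■■░
■■■■·■■░
■■··□·■░
······■░

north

░░░░░░░░
░░░░░░░░
░░■■·■■░
░░■■·■■░
░░■■◆■■░
■■■■·■■░
■■■■·■■░
■■··□·■░

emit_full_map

░░░░░░■■·■■
░░░░░░■■·■■
░░░░░░■■◆■■
░░░░■■■■·■■
···■■■■■·■■
··★■■■··□·■
··········■
···■■■····■
■■■■■■■■■░░

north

░░░░░░░░
░░░░░░░░
░░···■■░
░░■■·■■░
░░■■◆■■░
░░■■·■■░
■■■■·■■░
■■■■·■■░

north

░░░░░░░░
░░░░░░░░
░░■■■■■░
░░···■■░
░░■■◆■■░
░░■■·■■░
░░■■·■■░
■■■■·■■░

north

░░░░░░░░
░░░░░░░░
░░■■■■■░
░░■■■■■░
░░··◆■■░
░░■■·■■░
░░■■·■■░
░░■■·■■░

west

░░░░░░░░
░░░░░░░░
░░·■■■■■
░░·■■■■■
░░··◆·■■
░░★■■·■■
░░·■■·■■
░░░■■·■■

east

░░░░░░░░
░░░░░░░░
░·■■■■■░
░·■■■■■░
░···◆■■░
░★■■·■■░
░·■■·■■░
░░■■·■■░

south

░░░░░░░░
░·■■■■■░
░·■■■■■░
░····■■░
░★■■◆■■░
░·■■·■■░
░░■■·■■░
■■■■·■■░

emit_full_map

░░░░░·■■■■■
░░░░░·■■■■■
░░░░░····■■
░░░░░★■■◆■■
░░░░░·■■·■■
░░░░░░■■·■■
░░░░■■■■·■■
···■■■■■·■■
··★■■■··□·■
··········■
···■■■····■
■■■■■■■■■░░

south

░·■■■■■░
░·■■■■■░
░····■■░
░★■■·■■░
░·■■◆■■░
░░■■·■■░
■■■■·■■░
■■■■·■■░

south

░·■■■■■░
░····■■░
░★■■·■■░
░·■■·■■░
░░■■◆■■░
■■■■·■■░
■■■■·■■░
■■··□·■░

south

░····■■░
░★■■·■■░
░·■■·■■░
░░■■·■■░
■■■■◆■■░
■■■■·■■░
■■··□·■░
······■░

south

░★■■·■■░
░·■■·■■░
░░■■·■■░
■■■■·■■░
■■■■◆■■░
■■··□·■░
······■░
■■····■░

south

░·■■·■■░
░░■■·■■░
■■■■·■■░
■■■■·■■░
■■··◆·■░
······■░
■■····■░
■■■■■░░░

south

░░■■·■■░
■■■■·■■░
■■■■·■■░
■■··□·■░
····◆·■░
■■····■░
■■■■■■■░
░░░░░░░░

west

░░░■■·■■
░■■■■·■■
■■■■■·■■
■■■··□·■
····◆··■
■■■····■
■■■■■■■■
░░░░░░░░

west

░░░░■■·■
░░■■■■·■
·■■■■■·■
★■■■··□·
····◆···
·■■■····
■■■■■■■■
░░░░░░░░

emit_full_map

░░░░░·■■■■■
░░░░░·■■■■■
░░░░░····■■
░░░░░★■■·■■
░░░░░·■■·■■
░░░░░░■■·■■
░░░░■■■■·■■
···■■■■■·■■
··★■■■··□·■
······◆···■
···■■■····■
■■■■■■■■■■■

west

░░░░░■■·
░░░■■■■·
··■■■■■·
·★■■■··□
····◆···
··■■■···
■■■■■■■■
░░░░░░░░

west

░░░░░░■■
░░░░■■■■
···■■■■■
··★■■■··
····◆···
···■■■··
■■■■■■■■
░░░░░░░░

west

░░░░░░░■
░░░░░■■■
░···■■■■
░··★■■■·
░···◆···
░···■■■·
░■■■■■■■
░░░░░░░░

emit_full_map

░░░░░·■■■■■
░░░░░·■■■■■
░░░░░····■■
░░░░░★■■·■■
░░░░░·■■·■■
░░░░░░■■·■■
░░░░■■■■·■■
···■■■■■·■■
··★■■■··□·■
···◆······■
···■■■····■
■■■■■■■■■■■


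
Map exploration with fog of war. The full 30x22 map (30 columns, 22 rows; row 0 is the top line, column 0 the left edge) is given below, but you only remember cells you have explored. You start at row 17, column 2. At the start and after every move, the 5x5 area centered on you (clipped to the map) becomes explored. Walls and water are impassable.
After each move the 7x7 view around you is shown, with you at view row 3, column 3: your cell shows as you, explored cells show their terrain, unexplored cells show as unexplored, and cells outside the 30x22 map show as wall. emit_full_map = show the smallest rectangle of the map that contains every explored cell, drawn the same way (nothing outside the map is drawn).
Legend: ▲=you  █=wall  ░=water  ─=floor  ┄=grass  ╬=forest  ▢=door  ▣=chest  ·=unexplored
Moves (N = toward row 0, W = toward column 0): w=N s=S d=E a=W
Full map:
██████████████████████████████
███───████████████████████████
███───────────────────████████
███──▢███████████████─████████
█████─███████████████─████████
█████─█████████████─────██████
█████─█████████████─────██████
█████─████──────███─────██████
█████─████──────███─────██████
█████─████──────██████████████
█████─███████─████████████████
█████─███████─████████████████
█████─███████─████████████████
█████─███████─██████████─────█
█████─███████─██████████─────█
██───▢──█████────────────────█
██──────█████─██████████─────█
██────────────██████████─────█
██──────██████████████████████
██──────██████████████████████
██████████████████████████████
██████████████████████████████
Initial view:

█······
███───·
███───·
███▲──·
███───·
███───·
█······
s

███───·
███───·
███───·
███▲──·
███───·
██████·
█······

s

███───·
███───·
███───·
███▲──·
██████·
██████·
███████

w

███───·
███───·
███───·
███▲──·
███───·
██████·
██████·

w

█······
███───·
███───·
███▲──·
███───·
███───·
██████·

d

·······
██───▢·
██────·
██─▲──·
██────·
██────·
█████··

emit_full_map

██───▢
██────
██─▲──
██────
██────
█████·
█████·

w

·······
·████─·
██───▢·
██─▲──·
██────·
██────·
██────·

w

·······
·████─·
·████─·
██─▲─▢·
██────·
██────·
██────·

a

█······
██████─
██████─
███▲──▢
███────
███────
███────

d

·······
█████─·
█████─·
██─▲─▢·
██────·
██────·
██────·

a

█······
██████─
██████─
███▲──▢
███────
███────
███────

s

██████─
██████─
███───▢
███▲───
███────
███────
███────

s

██████─
███───▢
███────
███▲───
███────
███────
██████·

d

█████─·
██───▢·
██────·
██─▲──·
██────·
██────·
█████··

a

██████─
███───▢
███────
███▲───
███────
███────
██████·

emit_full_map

█████─
█████─
██───▢
██────
██▲───
██────
██────
█████·
█████·

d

█████─·
██───▢·
██────·
██─▲──·
██────·
██────·
█████··

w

█████─·
█████─·
██───▢·
██─▲──·
██────·
██────·
██────·

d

████─··
████─█·
█───▢─·
█──▲──·
█─────·
█─────·
█────··

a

█████─·
█████─█
██───▢─
██─▲───
██─────
██─────
██────·

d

████─··
████─█·
█───▢─·
█──▲──·
█─────·
█─────·
█────··

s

████─█·
█───▢─·
█─────·
█──▲──·
█─────·
█─────·
████···

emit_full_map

█████─·
█████─█
██───▢─
██─────
██──▲──
██─────
██─────
█████··
█████··

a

█████─█
██───▢─
██─────
██─▲───
██─────
██─────
█████··

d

████─█·
█───▢─·
█─────·
█──▲──·
█─────·
█─────·
████···

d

███─█··
───▢──·
──────·
───▲──·
──────·
──────·
███····

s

───▢──·
──────·
──────·
───▲──·
──────·
██████·
███····

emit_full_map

█████─··
█████─█·
██───▢──
██──────
██──────
██───▲──
██──────
████████
█████···

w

███─█··
───▢──·
──────·
───▲──·
──────·
──────·
██████·

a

████─█·
█───▢──
█──────
█──▲───
█──────
█──────
███████

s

█───▢──
█──────
█──────
█──▲───
█──────
███████
████···

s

█──────
█──────
█──────
█──▲───
███████
██████·
███████

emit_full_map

█████─··
█████─█·
██───▢──
██──────
██──────
██──────
██──▲───
████████
███████·

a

██─────
██─────
██─────
██─▲───
███████
███████
███████

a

███────
███────
███────
███▲───
███████
███████
███████

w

███───▢
███────
███────
███▲───
███────
███████
███████

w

██████─
███───▢
███────
███▲───
███────
███────
███████

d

█████─█
██───▢─
██─────
██─▲───
██─────
██─────
███████

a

██████─
███───▢
███────
███▲───
███────
███────
███████

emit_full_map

█████─··
█████─█·
██───▢──
██──────
██▲─────
██──────
██──────
████████
███████·

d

█████─█
██───▢─
██─────
██─▲───
██─────
██─────
███████

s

██───▢─
██─────
██─────
██─▲───
██─────
███████
███████


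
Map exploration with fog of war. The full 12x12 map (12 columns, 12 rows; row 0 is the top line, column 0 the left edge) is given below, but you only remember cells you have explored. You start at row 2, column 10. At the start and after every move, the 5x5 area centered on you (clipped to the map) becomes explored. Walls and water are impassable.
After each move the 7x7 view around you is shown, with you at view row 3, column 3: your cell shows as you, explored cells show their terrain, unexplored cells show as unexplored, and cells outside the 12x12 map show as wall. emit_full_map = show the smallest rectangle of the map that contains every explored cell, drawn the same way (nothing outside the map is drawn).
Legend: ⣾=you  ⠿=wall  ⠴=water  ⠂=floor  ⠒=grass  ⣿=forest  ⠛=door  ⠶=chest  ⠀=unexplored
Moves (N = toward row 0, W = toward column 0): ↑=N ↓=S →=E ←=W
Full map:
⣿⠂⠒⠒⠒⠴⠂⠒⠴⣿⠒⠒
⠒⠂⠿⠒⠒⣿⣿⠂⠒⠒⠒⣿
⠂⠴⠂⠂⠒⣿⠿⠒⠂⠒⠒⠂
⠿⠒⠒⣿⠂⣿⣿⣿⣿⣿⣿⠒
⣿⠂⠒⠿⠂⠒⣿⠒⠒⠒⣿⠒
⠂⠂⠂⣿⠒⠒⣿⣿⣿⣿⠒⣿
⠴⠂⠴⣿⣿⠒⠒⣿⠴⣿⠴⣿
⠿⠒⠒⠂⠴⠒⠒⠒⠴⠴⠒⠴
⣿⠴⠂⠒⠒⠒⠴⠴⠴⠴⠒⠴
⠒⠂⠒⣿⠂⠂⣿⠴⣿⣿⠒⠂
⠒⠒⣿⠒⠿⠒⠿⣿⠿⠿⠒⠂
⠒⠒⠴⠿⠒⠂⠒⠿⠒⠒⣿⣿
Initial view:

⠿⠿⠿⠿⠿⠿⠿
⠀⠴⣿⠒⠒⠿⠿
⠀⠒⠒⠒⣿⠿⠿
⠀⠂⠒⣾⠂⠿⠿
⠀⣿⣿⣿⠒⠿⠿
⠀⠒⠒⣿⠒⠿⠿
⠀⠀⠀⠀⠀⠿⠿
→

⠿⠿⠿⠿⠿⠿⠿
⠴⣿⠒⠒⠿⠿⠿
⠒⠒⠒⣿⠿⠿⠿
⠂⠒⠒⣾⠿⠿⠿
⣿⣿⣿⠒⠿⠿⠿
⠒⠒⣿⠒⠿⠿⠿
⠀⠀⠀⠀⠿⠿⠿

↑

⠿⠿⠿⠿⠿⠿⠿
⠿⠿⠿⠿⠿⠿⠿
⠴⣿⠒⠒⠿⠿⠿
⠒⠒⠒⣾⠿⠿⠿
⠂⠒⠒⠂⠿⠿⠿
⣿⣿⣿⠒⠿⠿⠿
⠒⠒⣿⠒⠿⠿⠿

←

⠿⠿⠿⠿⠿⠿⠿
⠿⠿⠿⠿⠿⠿⠿
⠀⠴⣿⠒⠒⠿⠿
⠀⠒⠒⣾⣿⠿⠿
⠀⠂⠒⠒⠂⠿⠿
⠀⣿⣿⣿⠒⠿⠿
⠀⠒⠒⣿⠒⠿⠿

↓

⠿⠿⠿⠿⠿⠿⠿
⠀⠴⣿⠒⠒⠿⠿
⠀⠒⠒⠒⣿⠿⠿
⠀⠂⠒⣾⠂⠿⠿
⠀⣿⣿⣿⠒⠿⠿
⠀⠒⠒⣿⠒⠿⠿
⠀⠀⠀⠀⠀⠿⠿

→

⠿⠿⠿⠿⠿⠿⠿
⠴⣿⠒⠒⠿⠿⠿
⠒⠒⠒⣿⠿⠿⠿
⠂⠒⠒⣾⠿⠿⠿
⣿⣿⣿⠒⠿⠿⠿
⠒⠒⣿⠒⠿⠿⠿
⠀⠀⠀⠀⠿⠿⠿

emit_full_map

⠴⣿⠒⠒
⠒⠒⠒⣿
⠂⠒⠒⣾
⣿⣿⣿⠒
⠒⠒⣿⠒

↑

⠿⠿⠿⠿⠿⠿⠿
⠿⠿⠿⠿⠿⠿⠿
⠴⣿⠒⠒⠿⠿⠿
⠒⠒⠒⣾⠿⠿⠿
⠂⠒⠒⠂⠿⠿⠿
⣿⣿⣿⠒⠿⠿⠿
⠒⠒⣿⠒⠿⠿⠿

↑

⠿⠿⠿⠿⠿⠿⠿
⠿⠿⠿⠿⠿⠿⠿
⠿⠿⠿⠿⠿⠿⠿
⠴⣿⠒⣾⠿⠿⠿
⠒⠒⠒⣿⠿⠿⠿
⠂⠒⠒⠂⠿⠿⠿
⣿⣿⣿⠒⠿⠿⠿


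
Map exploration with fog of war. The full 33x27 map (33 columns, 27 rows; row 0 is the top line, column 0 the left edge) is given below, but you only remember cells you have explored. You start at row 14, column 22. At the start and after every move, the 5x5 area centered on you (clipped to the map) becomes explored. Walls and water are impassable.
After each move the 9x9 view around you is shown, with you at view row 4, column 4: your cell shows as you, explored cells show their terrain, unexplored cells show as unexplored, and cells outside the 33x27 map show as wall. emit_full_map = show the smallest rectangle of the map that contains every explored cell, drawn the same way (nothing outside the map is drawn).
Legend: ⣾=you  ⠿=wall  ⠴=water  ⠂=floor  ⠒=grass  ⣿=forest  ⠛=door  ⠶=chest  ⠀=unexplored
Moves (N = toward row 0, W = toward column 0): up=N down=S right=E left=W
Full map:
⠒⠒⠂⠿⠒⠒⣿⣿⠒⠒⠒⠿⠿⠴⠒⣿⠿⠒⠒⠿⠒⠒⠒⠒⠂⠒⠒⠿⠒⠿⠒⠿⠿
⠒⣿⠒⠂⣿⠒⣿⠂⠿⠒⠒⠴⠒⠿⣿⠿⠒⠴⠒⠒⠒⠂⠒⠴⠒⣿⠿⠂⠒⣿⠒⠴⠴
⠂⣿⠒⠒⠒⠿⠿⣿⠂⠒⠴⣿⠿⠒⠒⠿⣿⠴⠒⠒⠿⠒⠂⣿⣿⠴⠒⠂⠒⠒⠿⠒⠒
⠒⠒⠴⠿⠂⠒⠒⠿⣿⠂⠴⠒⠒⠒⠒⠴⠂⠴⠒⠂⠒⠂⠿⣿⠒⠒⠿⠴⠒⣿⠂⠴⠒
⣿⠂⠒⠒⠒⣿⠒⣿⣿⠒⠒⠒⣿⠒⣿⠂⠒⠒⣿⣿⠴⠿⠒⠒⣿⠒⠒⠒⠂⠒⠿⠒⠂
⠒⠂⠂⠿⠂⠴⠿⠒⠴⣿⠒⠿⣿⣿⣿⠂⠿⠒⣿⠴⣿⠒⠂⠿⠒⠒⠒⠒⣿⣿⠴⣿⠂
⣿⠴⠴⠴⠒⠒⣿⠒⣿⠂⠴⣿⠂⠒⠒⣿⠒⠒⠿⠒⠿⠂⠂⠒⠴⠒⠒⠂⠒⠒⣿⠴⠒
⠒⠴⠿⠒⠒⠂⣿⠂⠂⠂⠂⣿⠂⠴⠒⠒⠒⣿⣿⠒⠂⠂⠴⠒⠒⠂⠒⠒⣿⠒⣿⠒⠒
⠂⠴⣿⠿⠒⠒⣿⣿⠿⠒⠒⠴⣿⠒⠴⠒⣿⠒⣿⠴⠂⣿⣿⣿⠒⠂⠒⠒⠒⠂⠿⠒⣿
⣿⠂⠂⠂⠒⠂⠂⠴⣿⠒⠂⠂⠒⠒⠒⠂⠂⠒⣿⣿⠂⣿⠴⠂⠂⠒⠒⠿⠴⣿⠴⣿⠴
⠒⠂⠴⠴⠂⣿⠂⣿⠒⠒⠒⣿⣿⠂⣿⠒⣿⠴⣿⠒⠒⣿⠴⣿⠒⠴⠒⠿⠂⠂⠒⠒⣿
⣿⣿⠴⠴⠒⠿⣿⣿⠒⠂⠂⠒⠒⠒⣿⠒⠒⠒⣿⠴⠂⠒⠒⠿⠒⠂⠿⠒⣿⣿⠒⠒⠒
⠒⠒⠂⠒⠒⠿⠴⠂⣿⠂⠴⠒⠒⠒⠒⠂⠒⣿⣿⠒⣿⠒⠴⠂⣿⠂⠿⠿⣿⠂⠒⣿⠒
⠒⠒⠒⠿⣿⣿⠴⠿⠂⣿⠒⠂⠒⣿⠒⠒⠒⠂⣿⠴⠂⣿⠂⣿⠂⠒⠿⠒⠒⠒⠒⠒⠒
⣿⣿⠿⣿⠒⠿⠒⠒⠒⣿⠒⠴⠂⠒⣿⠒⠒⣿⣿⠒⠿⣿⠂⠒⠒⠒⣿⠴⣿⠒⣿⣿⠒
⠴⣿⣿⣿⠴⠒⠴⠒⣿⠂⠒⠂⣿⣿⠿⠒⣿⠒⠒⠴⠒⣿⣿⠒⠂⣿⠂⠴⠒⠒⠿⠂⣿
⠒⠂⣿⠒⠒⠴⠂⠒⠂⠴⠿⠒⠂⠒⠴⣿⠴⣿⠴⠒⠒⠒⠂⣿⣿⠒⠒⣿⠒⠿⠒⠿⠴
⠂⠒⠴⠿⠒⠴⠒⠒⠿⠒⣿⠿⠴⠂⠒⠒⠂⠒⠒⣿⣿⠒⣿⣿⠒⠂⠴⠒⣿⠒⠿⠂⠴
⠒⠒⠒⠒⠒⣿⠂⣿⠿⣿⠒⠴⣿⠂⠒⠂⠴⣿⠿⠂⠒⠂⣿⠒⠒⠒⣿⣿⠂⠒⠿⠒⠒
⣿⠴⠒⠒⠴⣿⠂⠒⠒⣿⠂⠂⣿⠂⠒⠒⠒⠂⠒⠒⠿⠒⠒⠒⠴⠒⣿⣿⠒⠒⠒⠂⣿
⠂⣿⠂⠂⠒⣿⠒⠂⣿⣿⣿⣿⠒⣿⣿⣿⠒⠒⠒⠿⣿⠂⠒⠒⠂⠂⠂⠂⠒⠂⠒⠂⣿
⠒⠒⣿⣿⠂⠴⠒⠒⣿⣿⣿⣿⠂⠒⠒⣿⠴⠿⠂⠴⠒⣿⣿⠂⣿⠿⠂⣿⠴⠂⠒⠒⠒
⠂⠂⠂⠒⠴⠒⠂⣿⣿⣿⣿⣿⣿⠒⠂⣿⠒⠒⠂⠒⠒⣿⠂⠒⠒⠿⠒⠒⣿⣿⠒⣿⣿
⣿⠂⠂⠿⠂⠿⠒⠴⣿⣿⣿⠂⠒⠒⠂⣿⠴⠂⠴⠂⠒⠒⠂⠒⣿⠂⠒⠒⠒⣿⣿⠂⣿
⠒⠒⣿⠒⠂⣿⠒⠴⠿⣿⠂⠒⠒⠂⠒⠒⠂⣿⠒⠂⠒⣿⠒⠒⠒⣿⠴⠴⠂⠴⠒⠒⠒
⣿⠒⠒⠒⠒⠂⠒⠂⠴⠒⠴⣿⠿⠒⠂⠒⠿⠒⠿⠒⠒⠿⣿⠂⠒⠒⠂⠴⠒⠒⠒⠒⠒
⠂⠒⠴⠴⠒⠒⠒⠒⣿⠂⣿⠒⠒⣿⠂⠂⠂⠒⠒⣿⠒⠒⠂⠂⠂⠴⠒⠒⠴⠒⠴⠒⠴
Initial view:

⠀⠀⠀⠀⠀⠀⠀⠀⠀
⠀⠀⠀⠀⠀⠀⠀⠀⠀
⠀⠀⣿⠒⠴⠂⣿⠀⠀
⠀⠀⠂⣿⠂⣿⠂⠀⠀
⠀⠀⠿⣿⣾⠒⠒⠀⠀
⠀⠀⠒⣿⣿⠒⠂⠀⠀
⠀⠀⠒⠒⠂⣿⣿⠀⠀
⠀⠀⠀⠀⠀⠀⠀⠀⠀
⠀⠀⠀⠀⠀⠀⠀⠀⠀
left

⠀⠀⠀⠀⠀⠀⠀⠀⠀
⠀⠀⠀⠀⠀⠀⠀⠀⠀
⠀⠀⠒⣿⠒⠴⠂⣿⠀
⠀⠀⠴⠂⣿⠂⣿⠂⠀
⠀⠀⠒⠿⣾⠂⠒⠒⠀
⠀⠀⠴⠒⣿⣿⠒⠂⠀
⠀⠀⠒⠒⠒⠂⣿⣿⠀
⠀⠀⠀⠀⠀⠀⠀⠀⠀
⠀⠀⠀⠀⠀⠀⠀⠀⠀

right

⠀⠀⠀⠀⠀⠀⠀⠀⠀
⠀⠀⠀⠀⠀⠀⠀⠀⠀
⠀⠒⣿⠒⠴⠂⣿⠀⠀
⠀⠴⠂⣿⠂⣿⠂⠀⠀
⠀⠒⠿⣿⣾⠒⠒⠀⠀
⠀⠴⠒⣿⣿⠒⠂⠀⠀
⠀⠒⠒⠒⠂⣿⣿⠀⠀
⠀⠀⠀⠀⠀⠀⠀⠀⠀
⠀⠀⠀⠀⠀⠀⠀⠀⠀

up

⠀⠀⠀⠀⠀⠀⠀⠀⠀
⠀⠀⠀⠀⠀⠀⠀⠀⠀
⠀⠀⠂⠒⠒⠿⠒⠀⠀
⠀⠒⣿⠒⠴⠂⣿⠀⠀
⠀⠴⠂⣿⣾⣿⠂⠀⠀
⠀⠒⠿⣿⠂⠒⠒⠀⠀
⠀⠴⠒⣿⣿⠒⠂⠀⠀
⠀⠒⠒⠒⠂⣿⣿⠀⠀
⠀⠀⠀⠀⠀⠀⠀⠀⠀

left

⠀⠀⠀⠀⠀⠀⠀⠀⠀
⠀⠀⠀⠀⠀⠀⠀⠀⠀
⠀⠀⠴⠂⠒⠒⠿⠒⠀
⠀⠀⠒⣿⠒⠴⠂⣿⠀
⠀⠀⠴⠂⣾⠂⣿⠂⠀
⠀⠀⠒⠿⣿⠂⠒⠒⠀
⠀⠀⠴⠒⣿⣿⠒⠂⠀
⠀⠀⠒⠒⠒⠂⣿⣿⠀
⠀⠀⠀⠀⠀⠀⠀⠀⠀

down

⠀⠀⠀⠀⠀⠀⠀⠀⠀
⠀⠀⠴⠂⠒⠒⠿⠒⠀
⠀⠀⠒⣿⠒⠴⠂⣿⠀
⠀⠀⠴⠂⣿⠂⣿⠂⠀
⠀⠀⠒⠿⣾⠂⠒⠒⠀
⠀⠀⠴⠒⣿⣿⠒⠂⠀
⠀⠀⠒⠒⠒⠂⣿⣿⠀
⠀⠀⠀⠀⠀⠀⠀⠀⠀
⠀⠀⠀⠀⠀⠀⠀⠀⠀

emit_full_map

⠴⠂⠒⠒⠿⠒
⠒⣿⠒⠴⠂⣿
⠴⠂⣿⠂⣿⠂
⠒⠿⣾⠂⠒⠒
⠴⠒⣿⣿⠒⠂
⠒⠒⠒⠂⣿⣿

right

⠀⠀⠀⠀⠀⠀⠀⠀⠀
⠀⠴⠂⠒⠒⠿⠒⠀⠀
⠀⠒⣿⠒⠴⠂⣿⠀⠀
⠀⠴⠂⣿⠂⣿⠂⠀⠀
⠀⠒⠿⣿⣾⠒⠒⠀⠀
⠀⠴⠒⣿⣿⠒⠂⠀⠀
⠀⠒⠒⠒⠂⣿⣿⠀⠀
⠀⠀⠀⠀⠀⠀⠀⠀⠀
⠀⠀⠀⠀⠀⠀⠀⠀⠀

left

⠀⠀⠀⠀⠀⠀⠀⠀⠀
⠀⠀⠴⠂⠒⠒⠿⠒⠀
⠀⠀⠒⣿⠒⠴⠂⣿⠀
⠀⠀⠴⠂⣿⠂⣿⠂⠀
⠀⠀⠒⠿⣾⠂⠒⠒⠀
⠀⠀⠴⠒⣿⣿⠒⠂⠀
⠀⠀⠒⠒⠒⠂⣿⣿⠀
⠀⠀⠀⠀⠀⠀⠀⠀⠀
⠀⠀⠀⠀⠀⠀⠀⠀⠀

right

⠀⠀⠀⠀⠀⠀⠀⠀⠀
⠀⠴⠂⠒⠒⠿⠒⠀⠀
⠀⠒⣿⠒⠴⠂⣿⠀⠀
⠀⠴⠂⣿⠂⣿⠂⠀⠀
⠀⠒⠿⣿⣾⠒⠒⠀⠀
⠀⠴⠒⣿⣿⠒⠂⠀⠀
⠀⠒⠒⠒⠂⣿⣿⠀⠀
⠀⠀⠀⠀⠀⠀⠀⠀⠀
⠀⠀⠀⠀⠀⠀⠀⠀⠀

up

⠀⠀⠀⠀⠀⠀⠀⠀⠀
⠀⠀⠀⠀⠀⠀⠀⠀⠀
⠀⠴⠂⠒⠒⠿⠒⠀⠀
⠀⠒⣿⠒⠴⠂⣿⠀⠀
⠀⠴⠂⣿⣾⣿⠂⠀⠀
⠀⠒⠿⣿⠂⠒⠒⠀⠀
⠀⠴⠒⣿⣿⠒⠂⠀⠀
⠀⠒⠒⠒⠂⣿⣿⠀⠀
⠀⠀⠀⠀⠀⠀⠀⠀⠀

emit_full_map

⠴⠂⠒⠒⠿⠒
⠒⣿⠒⠴⠂⣿
⠴⠂⣿⣾⣿⠂
⠒⠿⣿⠂⠒⠒
⠴⠒⣿⣿⠒⠂
⠒⠒⠒⠂⣿⣿

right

⠀⠀⠀⠀⠀⠀⠀⠀⠀
⠀⠀⠀⠀⠀⠀⠀⠀⠀
⠴⠂⠒⠒⠿⠒⠂⠀⠀
⠒⣿⠒⠴⠂⣿⠂⠀⠀
⠴⠂⣿⠂⣾⠂⠒⠀⠀
⠒⠿⣿⠂⠒⠒⠒⠀⠀
⠴⠒⣿⣿⠒⠂⣿⠀⠀
⠒⠒⠒⠂⣿⣿⠀⠀⠀
⠀⠀⠀⠀⠀⠀⠀⠀⠀

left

⠀⠀⠀⠀⠀⠀⠀⠀⠀
⠀⠀⠀⠀⠀⠀⠀⠀⠀
⠀⠴⠂⠒⠒⠿⠒⠂⠀
⠀⠒⣿⠒⠴⠂⣿⠂⠀
⠀⠴⠂⣿⣾⣿⠂⠒⠀
⠀⠒⠿⣿⠂⠒⠒⠒⠀
⠀⠴⠒⣿⣿⠒⠂⣿⠀
⠀⠒⠒⠒⠂⣿⣿⠀⠀
⠀⠀⠀⠀⠀⠀⠀⠀⠀

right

⠀⠀⠀⠀⠀⠀⠀⠀⠀
⠀⠀⠀⠀⠀⠀⠀⠀⠀
⠴⠂⠒⠒⠿⠒⠂⠀⠀
⠒⣿⠒⠴⠂⣿⠂⠀⠀
⠴⠂⣿⠂⣾⠂⠒⠀⠀
⠒⠿⣿⠂⠒⠒⠒⠀⠀
⠴⠒⣿⣿⠒⠂⣿⠀⠀
⠒⠒⠒⠂⣿⣿⠀⠀⠀
⠀⠀⠀⠀⠀⠀⠀⠀⠀

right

⠀⠀⠀⠀⠀⠀⠀⠀⠀
⠀⠀⠀⠀⠀⠀⠀⠀⠀
⠂⠒⠒⠿⠒⠂⠿⠀⠀
⣿⠒⠴⠂⣿⠂⠿⠀⠀
⠂⣿⠂⣿⣾⠒⠿⠀⠀
⠿⣿⠂⠒⠒⠒⣿⠀⠀
⠒⣿⣿⠒⠂⣿⠂⠀⠀
⠒⠒⠂⣿⣿⠀⠀⠀⠀
⠀⠀⠀⠀⠀⠀⠀⠀⠀

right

⠀⠀⠀⠀⠀⠀⠀⠀⠀
⠀⠀⠀⠀⠀⠀⠀⠀⠀
⠒⠒⠿⠒⠂⠿⠒⠀⠀
⠒⠴⠂⣿⠂⠿⠿⠀⠀
⣿⠂⣿⠂⣾⠿⠒⠀⠀
⣿⠂⠒⠒⠒⣿⠴⠀⠀
⣿⣿⠒⠂⣿⠂⠴⠀⠀
⠒⠂⣿⣿⠀⠀⠀⠀⠀
⠀⠀⠀⠀⠀⠀⠀⠀⠀

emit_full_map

⠴⠂⠒⠒⠿⠒⠂⠿⠒
⠒⣿⠒⠴⠂⣿⠂⠿⠿
⠴⠂⣿⠂⣿⠂⣾⠿⠒
⠒⠿⣿⠂⠒⠒⠒⣿⠴
⠴⠒⣿⣿⠒⠂⣿⠂⠴
⠒⠒⠒⠂⣿⣿⠀⠀⠀

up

⠀⠀⠀⠀⠀⠀⠀⠀⠀
⠀⠀⠀⠀⠀⠀⠀⠀⠀
⠀⠀⣿⠒⠴⠒⠿⠀⠀
⠒⠒⠿⠒⠂⠿⠒⠀⠀
⠒⠴⠂⣿⣾⠿⠿⠀⠀
⣿⠂⣿⠂⠒⠿⠒⠀⠀
⣿⠂⠒⠒⠒⣿⠴⠀⠀
⣿⣿⠒⠂⣿⠂⠴⠀⠀
⠒⠂⣿⣿⠀⠀⠀⠀⠀

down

⠀⠀⠀⠀⠀⠀⠀⠀⠀
⠀⠀⣿⠒⠴⠒⠿⠀⠀
⠒⠒⠿⠒⠂⠿⠒⠀⠀
⠒⠴⠂⣿⠂⠿⠿⠀⠀
⣿⠂⣿⠂⣾⠿⠒⠀⠀
⣿⠂⠒⠒⠒⣿⠴⠀⠀
⣿⣿⠒⠂⣿⠂⠴⠀⠀
⠒⠂⣿⣿⠀⠀⠀⠀⠀
⠀⠀⠀⠀⠀⠀⠀⠀⠀

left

⠀⠀⠀⠀⠀⠀⠀⠀⠀
⠀⠀⠀⣿⠒⠴⠒⠿⠀
⠂⠒⠒⠿⠒⠂⠿⠒⠀
⣿⠒⠴⠂⣿⠂⠿⠿⠀
⠂⣿⠂⣿⣾⠒⠿⠒⠀
⠿⣿⠂⠒⠒⠒⣿⠴⠀
⠒⣿⣿⠒⠂⣿⠂⠴⠀
⠒⠒⠂⣿⣿⠀⠀⠀⠀
⠀⠀⠀⠀⠀⠀⠀⠀⠀

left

⠀⠀⠀⠀⠀⠀⠀⠀⠀
⠀⠀⠀⠀⣿⠒⠴⠒⠿
⠴⠂⠒⠒⠿⠒⠂⠿⠒
⠒⣿⠒⠴⠂⣿⠂⠿⠿
⠴⠂⣿⠂⣾⠂⠒⠿⠒
⠒⠿⣿⠂⠒⠒⠒⣿⠴
⠴⠒⣿⣿⠒⠂⣿⠂⠴
⠒⠒⠒⠂⣿⣿⠀⠀⠀
⠀⠀⠀⠀⠀⠀⠀⠀⠀

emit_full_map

⠀⠀⠀⠀⣿⠒⠴⠒⠿
⠴⠂⠒⠒⠿⠒⠂⠿⠒
⠒⣿⠒⠴⠂⣿⠂⠿⠿
⠴⠂⣿⠂⣾⠂⠒⠿⠒
⠒⠿⣿⠂⠒⠒⠒⣿⠴
⠴⠒⣿⣿⠒⠂⣿⠂⠴
⠒⠒⠒⠂⣿⣿⠀⠀⠀


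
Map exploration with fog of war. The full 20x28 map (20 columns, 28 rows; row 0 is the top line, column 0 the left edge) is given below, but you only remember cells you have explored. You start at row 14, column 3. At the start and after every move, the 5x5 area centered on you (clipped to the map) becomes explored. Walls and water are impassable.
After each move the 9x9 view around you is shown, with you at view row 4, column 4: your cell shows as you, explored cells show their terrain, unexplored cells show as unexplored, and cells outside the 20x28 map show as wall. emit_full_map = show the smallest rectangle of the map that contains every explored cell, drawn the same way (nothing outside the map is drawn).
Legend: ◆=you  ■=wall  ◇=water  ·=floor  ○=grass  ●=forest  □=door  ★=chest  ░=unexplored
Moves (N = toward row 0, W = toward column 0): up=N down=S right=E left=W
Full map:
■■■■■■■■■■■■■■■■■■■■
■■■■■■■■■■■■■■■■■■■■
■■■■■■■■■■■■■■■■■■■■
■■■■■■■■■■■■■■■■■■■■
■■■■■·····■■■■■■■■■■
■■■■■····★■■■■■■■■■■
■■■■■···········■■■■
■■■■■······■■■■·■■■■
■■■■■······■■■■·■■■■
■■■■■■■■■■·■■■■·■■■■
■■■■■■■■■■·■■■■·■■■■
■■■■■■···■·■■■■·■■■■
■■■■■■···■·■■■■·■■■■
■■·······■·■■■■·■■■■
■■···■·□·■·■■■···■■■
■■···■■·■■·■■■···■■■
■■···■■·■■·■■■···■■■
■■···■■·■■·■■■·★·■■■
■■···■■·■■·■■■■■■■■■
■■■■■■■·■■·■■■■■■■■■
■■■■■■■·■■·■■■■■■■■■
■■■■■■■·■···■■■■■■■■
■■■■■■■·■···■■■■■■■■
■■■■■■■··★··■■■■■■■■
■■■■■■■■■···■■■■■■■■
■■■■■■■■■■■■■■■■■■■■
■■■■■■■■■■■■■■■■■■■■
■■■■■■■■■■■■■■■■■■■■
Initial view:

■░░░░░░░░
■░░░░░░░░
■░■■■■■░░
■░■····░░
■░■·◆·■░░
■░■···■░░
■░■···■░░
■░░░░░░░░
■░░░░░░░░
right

░░░░░░░░░
░░░░░░░░░
░■■■■■·░░
░■·····░░
░■··◆■·░░
░■···■■░░
░■···■■░░
░░░░░░░░░
░░░░░░░░░

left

■░░░░░░░░
■░░░░░░░░
■░■■■■■·░
■░■·····░
■░■·◆·■·░
■░■···■■░
■░■···■■░
■░░░░░░░░
■░░░░░░░░

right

░░░░░░░░░
░░░░░░░░░
░■■■■■·░░
░■·····░░
░■··◆■·░░
░■···■■░░
░■···■■░░
░░░░░░░░░
░░░░░░░░░

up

░░░░░░░░░
░░░░░░░░░
░░■■■■·░░
░■■■■■·░░
░■··◆··░░
░■···■·░░
░■···■■░░
░■···■■░░
░░░░░░░░░

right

░░░░░░░░░
░░░░░░░░░
░■■■■··░░
■■■■■··░░
■···◆··░░
■···■·□░░
■···■■·░░
■···■■░░░
░░░░░░░░░

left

░░░░░░░░░
░░░░░░░░░
░░■■■■··░
░■■■■■··░
░■··◆···░
░■···■·□░
░■···■■·░
░■···■■░░
░░░░░░░░░

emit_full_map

░■■■■··
■■■■■··
■··◆···
■···■·□
■···■■·
■···■■░

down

░░░░░░░░░
░░■■■■··░
░■■■■■··░
░■······░
░■··◆■·□░
░■···■■·░
░■···■■░░
░░░░░░░░░
░░░░░░░░░

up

░░░░░░░░░
░░░░░░░░░
░░■■■■··░
░■■■■■··░
░■··◆···░
░■···■·□░
░■···■■·░
░■···■■░░
░░░░░░░░░

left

■░░░░░░░░
■░░░░░░░░
■░■■■■■··
■░■■■■■··
■░■·◆····
■░■···■·□
■░■···■■·
■░■···■■░
■░░░░░░░░

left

■■░░░░░░░
■■░░░░░░░
■■■■■■■■·
■■■■■■■■·
■■■■◆····
■■■■···■·
■■■■···■■
■■░■···■■
■■░░░░░░░

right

■░░░░░░░░
■░░░░░░░░
■■■■■■■··
■■■■■■■··
■■■·◆····
■■■···■·□
■■■···■■·
■░■···■■░
■░░░░░░░░

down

■░░░░░░░░
■■■■■■■··
■■■■■■■··
■■■······
■■■·◆·■·□
■■■···■■·
■░■···■■░
■░░░░░░░░
■░░░░░░░░

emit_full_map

■■■■■■··
■■■■■■··
■■······
■■·◆·■·□
■■···■■·
░■···■■░

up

■░░░░░░░░
■░░░░░░░░
■■■■■■■··
■■■■■■■··
■■■·◆····
■■■···■·□
■■■···■■·
■░■···■■░
■░░░░░░░░

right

░░░░░░░░░
░░░░░░░░░
■■■■■■··░
■■■■■■··░
■■··◆···░
■■···■·□░
■■···■■·░
░■···■■░░
░░░░░░░░░


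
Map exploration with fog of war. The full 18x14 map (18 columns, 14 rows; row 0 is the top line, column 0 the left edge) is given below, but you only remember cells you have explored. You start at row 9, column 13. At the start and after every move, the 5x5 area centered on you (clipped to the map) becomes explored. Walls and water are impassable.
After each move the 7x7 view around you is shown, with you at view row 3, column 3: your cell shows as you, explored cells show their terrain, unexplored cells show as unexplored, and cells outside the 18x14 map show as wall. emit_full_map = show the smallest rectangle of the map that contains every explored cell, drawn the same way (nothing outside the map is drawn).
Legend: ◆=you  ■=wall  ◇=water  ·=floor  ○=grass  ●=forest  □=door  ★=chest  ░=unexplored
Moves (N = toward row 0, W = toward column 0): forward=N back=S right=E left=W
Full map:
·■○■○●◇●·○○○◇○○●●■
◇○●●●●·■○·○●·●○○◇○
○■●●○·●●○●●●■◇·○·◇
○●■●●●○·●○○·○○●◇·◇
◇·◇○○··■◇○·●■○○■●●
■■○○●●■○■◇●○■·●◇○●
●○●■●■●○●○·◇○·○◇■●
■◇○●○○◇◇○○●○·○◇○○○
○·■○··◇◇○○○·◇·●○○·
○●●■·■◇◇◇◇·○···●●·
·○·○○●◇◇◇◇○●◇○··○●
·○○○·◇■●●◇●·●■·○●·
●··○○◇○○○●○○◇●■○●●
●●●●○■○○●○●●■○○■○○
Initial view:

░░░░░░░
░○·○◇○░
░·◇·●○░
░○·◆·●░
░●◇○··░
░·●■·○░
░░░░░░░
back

░○·○◇○░
░·◇·●○░
░○···●░
░●◇◆··░
░·●■·○░
░○◇●■○░
░░░░░░░

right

○·○◇○░░
·◇·●○○░
○···●●░
●◇○◆·○░
·●■·○●░
○◇●■○●░
░░░░░░░

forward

░░░░░░░
○·○◇○○░
·◇·●○○░
○··◆●●░
●◇○··○░
·●■·○●░
○◇●■○●░

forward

░░░░░░░
░○·○◇■░
○·○◇○○░
·◇·◆○○░
○···●●░
●◇○··○░
·●■·○●░

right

░░░░░░■
○·○◇■●■
·○◇○○○■
◇·●◆○·■
···●●·■
◇○··○●■
●■·○●░■

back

○·○◇■●■
·○◇○○○■
◇·●○○·■
···◆●·■
◇○··○●■
●■·○●·■
◇●■○●░■

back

·○◇○○○■
◇·●○○·■
···●●·■
◇○·◆○●■
●■·○●·■
◇●■○●●■
░░░░░░■

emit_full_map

░○·○◇■●
○·○◇○○○
·◇·●○○·
○···●●·
●◇○·◆○●
·●■·○●·
○◇●■○●●

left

○·○◇○○○
·◇·●○○·
○···●●·
●◇○◆·○●
·●■·○●·
○◇●■○●●
░░░░░░░

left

░○·○◇○○
░·◇·●○○
░○···●●
░●◇◆··○
░·●■·○●
░○◇●■○●
░░░░░░░

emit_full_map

░○·○◇■●
○·○◇○○○
·◇·●○○·
○···●●·
●◇◆··○●
·●■·○●·
○◇●■○●●
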